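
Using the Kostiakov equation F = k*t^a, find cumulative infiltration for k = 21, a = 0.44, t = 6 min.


F = k * t^a = 21 * 6^0.44
F = 21 * 2.199817

46.1962 mm


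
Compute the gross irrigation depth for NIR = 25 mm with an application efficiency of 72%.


Ea = 72% = 0.72
GID = NIR / Ea = 25 / 0.72 = 34.7222 mm

34.7222 mm


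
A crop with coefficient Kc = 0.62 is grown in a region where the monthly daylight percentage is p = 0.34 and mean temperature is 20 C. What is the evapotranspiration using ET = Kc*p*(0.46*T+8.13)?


ET = Kc * p * (0.46*T + 8.13)
ET = 0.62 * 0.34 * (0.46*20 + 8.13)
ET = 0.62 * 0.34 * 17.3300

3.6532 mm/day


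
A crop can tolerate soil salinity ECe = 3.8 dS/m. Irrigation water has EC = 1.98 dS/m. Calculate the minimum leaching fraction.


LR = ECiw / (5*ECe - ECiw)
LR = 1.98 / (5*3.8 - 1.98)
LR = 1.98 / 17.0200

0.1163


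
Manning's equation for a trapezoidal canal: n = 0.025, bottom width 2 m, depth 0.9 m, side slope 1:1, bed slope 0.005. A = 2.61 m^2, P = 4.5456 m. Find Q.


R = A/P = 2.61/4.5456 = 0.574182
Q = (1/0.025) * 2.61 * 0.574182^(2/3) * 0.005^0.5

5.0998 m^3/s


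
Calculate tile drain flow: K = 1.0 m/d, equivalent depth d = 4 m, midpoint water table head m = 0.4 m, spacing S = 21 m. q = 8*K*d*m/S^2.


q = 8*K*d*m/S^2
q = 8*1.0*4*0.4/21^2
q = 12.8000 / 441

0.0290 m/d


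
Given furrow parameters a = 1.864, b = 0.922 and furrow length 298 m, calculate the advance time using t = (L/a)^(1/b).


t = (L/a)^(1/b)
t = (298/1.864)^(1/0.922)
t = 159.871245^(1/0.922)

245.5876 min


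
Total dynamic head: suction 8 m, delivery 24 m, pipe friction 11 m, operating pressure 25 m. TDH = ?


TDH = Hs + Hd + hf + Hp = 8 + 24 + 11 + 25 = 68

68 m


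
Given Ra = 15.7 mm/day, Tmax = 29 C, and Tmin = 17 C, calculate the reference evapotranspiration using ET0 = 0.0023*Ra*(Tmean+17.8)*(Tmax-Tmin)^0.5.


Tmean = (Tmax + Tmin)/2 = (29 + 17)/2 = 23.0
ET0 = 0.0023 * 15.7 * (23.0 + 17.8) * sqrt(29 - 17)
ET0 = 0.0023 * 15.7 * 40.8 * 3.464102

5.1036 mm/day


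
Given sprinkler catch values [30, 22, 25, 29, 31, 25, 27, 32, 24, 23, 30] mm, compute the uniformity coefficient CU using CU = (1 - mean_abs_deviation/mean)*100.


mean = 27.090909 mm
MAD = 3.008264 mm
CU = (1 - 3.008264/27.090909)*100

88.8957 %


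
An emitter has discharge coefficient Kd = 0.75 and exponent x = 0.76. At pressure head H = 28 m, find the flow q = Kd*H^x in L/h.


q = Kd * H^x = 0.75 * 28^0.76 = 0.75 * 12.584620

9.4385 L/h


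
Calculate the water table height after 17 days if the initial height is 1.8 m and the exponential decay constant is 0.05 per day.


m = m0 * exp(-k*t)
m = 1.8 * exp(-0.05 * 17)
m = 1.8 * exp(-0.8500)

0.7693 m


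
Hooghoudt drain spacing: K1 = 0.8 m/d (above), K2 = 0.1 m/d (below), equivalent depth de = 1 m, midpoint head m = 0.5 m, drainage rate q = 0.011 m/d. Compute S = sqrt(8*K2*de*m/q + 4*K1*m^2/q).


S^2 = 8*K2*de*m/q + 4*K1*m^2/q
S^2 = 8*0.1*1*0.5/0.011 + 4*0.8*0.5^2/0.011
S = sqrt(109.0909)

10.4447 m


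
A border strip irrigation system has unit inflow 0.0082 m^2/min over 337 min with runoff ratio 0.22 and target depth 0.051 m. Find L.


L = q*t/((1+r)*Z)
L = 0.0082*337/((1+0.22)*0.051)
L = 2.7634/0.06222

44.4134 m


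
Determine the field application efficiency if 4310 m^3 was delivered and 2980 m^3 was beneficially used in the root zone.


Ea = V_root / V_field * 100 = 2980 / 4310 * 100 = 69.1415%

69.1415 %


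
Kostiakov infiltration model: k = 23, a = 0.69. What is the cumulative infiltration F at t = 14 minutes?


F = k * t^a = 23 * 14^0.69
F = 23 * 6.177722

142.0876 mm


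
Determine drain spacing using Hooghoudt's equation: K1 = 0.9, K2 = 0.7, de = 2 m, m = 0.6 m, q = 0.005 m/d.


S^2 = 8*K2*de*m/q + 4*K1*m^2/q
S^2 = 8*0.7*2*0.6/0.005 + 4*0.9*0.6^2/0.005
S = sqrt(1603.2000)

40.0400 m


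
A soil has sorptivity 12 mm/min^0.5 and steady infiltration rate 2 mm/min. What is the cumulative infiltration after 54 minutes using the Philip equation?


F = S*sqrt(t) + A*t
F = 12*sqrt(54) + 2*54
F = 12*7.348469 + 108

196.1816 mm


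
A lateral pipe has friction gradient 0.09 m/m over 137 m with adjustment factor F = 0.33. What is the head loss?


hf = J * L * F = 0.09 * 137 * 0.33 = 4.0689 m

4.0689 m


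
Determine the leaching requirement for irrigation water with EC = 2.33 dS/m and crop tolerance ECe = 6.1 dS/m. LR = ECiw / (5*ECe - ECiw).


LR = ECiw / (5*ECe - ECiw)
LR = 2.33 / (5*6.1 - 2.33)
LR = 2.33 / 28.1700

0.0827


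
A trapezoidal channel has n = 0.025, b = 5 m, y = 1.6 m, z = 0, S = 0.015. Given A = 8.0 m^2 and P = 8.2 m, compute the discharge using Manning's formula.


R = A/P = 8.0/8.2 = 0.975610
Q = (1/0.025) * 8.0 * 0.975610^(2/3) * 0.015^0.5

38.5520 m^3/s


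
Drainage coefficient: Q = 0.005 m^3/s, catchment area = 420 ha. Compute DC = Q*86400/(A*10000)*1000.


DC = Q * 86400 / (A * 10000) * 1000
DC = 0.005 * 86400 / (420 * 10000) * 1000
DC = 432000.0000 / 4200000

0.1029 mm/day


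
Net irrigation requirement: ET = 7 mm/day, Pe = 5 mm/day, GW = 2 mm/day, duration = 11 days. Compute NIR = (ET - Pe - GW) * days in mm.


Daily deficit = ET - Pe - GW = 7 - 5 - 2 = 0 mm/day
NIR = 0 * 11 = 0 mm

0 mm


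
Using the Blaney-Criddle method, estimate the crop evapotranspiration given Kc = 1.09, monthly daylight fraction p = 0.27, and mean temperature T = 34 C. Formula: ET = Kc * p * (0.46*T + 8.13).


ET = Kc * p * (0.46*T + 8.13)
ET = 1.09 * 0.27 * (0.46*34 + 8.13)
ET = 1.09 * 0.27 * 23.7700

6.9955 mm/day


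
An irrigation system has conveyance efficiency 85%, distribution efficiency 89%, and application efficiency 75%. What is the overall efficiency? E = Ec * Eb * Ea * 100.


Ec = 0.85, Eb = 0.89, Ea = 0.75
E = 0.85 * 0.89 * 0.75 * 100 = 56.7375%

56.7375 %


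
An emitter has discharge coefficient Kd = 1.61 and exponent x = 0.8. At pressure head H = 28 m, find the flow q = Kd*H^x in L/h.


q = Kd * H^x = 1.61 * 28^0.8 = 1.61 * 14.378925

23.1501 L/h


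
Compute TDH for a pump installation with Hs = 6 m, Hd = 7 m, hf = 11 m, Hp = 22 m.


TDH = Hs + Hd + hf + Hp = 6 + 7 + 11 + 22 = 46

46 m


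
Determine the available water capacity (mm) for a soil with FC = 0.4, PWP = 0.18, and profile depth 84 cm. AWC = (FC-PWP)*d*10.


AWC = (FC - PWP) * d * 10
AWC = (0.4 - 0.18) * 84 * 10
AWC = 0.2200 * 84 * 10

184.8000 mm


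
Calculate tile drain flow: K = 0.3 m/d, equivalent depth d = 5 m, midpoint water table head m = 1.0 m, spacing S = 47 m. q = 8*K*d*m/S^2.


q = 8*K*d*m/S^2
q = 8*0.3*5*1.0/47^2
q = 12.0000 / 2209

0.0054 m/d


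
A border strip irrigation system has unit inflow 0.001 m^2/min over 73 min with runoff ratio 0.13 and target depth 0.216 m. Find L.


L = q*t/((1+r)*Z)
L = 0.001*73/((1+0.13)*0.216)
L = 0.073/0.24408

0.2991 m


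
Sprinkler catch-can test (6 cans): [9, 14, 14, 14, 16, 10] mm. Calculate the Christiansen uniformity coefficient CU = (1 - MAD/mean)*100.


mean = 12.833333 mm
MAD = 2.222222 mm
CU = (1 - 2.222222/12.833333)*100

82.6840 %


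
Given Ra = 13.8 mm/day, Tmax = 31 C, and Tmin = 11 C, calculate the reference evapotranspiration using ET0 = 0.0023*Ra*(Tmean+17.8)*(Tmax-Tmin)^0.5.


Tmean = (Tmax + Tmin)/2 = (31 + 11)/2 = 21.0
ET0 = 0.0023 * 13.8 * (21.0 + 17.8) * sqrt(31 - 11)
ET0 = 0.0023 * 13.8 * 38.8 * 4.472136

5.5075 mm/day


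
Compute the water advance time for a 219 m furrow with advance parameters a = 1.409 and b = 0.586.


t = (L/a)^(1/b)
t = (219/1.409)^(1/0.586)
t = 155.429383^(1/0.586)

5493.1014 min


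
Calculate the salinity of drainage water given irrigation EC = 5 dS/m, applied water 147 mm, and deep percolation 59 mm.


EC_dw = EC_iw * D_iw / D_dw
EC_dw = 5 * 147 / 59
EC_dw = 735 / 59

12.4576 dS/m


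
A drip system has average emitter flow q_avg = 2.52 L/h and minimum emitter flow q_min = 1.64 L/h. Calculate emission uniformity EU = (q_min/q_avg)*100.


EU = (q_min/q_avg)*100 = (1.64/2.52)*100 = 65.0794%

65.0794 %


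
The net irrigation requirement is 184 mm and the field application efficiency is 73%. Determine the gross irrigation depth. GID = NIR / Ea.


Ea = 73% = 0.73
GID = NIR / Ea = 184 / 0.73 = 252.0548 mm

252.0548 mm


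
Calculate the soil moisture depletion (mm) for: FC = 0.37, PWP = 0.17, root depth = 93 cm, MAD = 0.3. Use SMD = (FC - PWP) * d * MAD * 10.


SMD = (FC - PWP) * d * MAD * 10
SMD = (0.37 - 0.17) * 93 * 0.3 * 10
SMD = 0.2000 * 93 * 0.3 * 10

55.8000 mm


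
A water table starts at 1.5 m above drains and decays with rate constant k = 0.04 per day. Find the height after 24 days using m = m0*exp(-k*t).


m = m0 * exp(-k*t)
m = 1.5 * exp(-0.04 * 24)
m = 1.5 * exp(-0.9600)

0.5743 m


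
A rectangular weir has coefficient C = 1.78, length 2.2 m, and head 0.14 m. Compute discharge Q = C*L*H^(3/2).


Q = C * L * H^(3/2) = 1.78 * 2.2 * 0.14^1.5 = 1.78 * 2.2 * 0.052383

0.2051 m^3/s


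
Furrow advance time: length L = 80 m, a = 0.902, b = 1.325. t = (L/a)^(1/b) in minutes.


t = (L/a)^(1/b)
t = (80/0.902)^(1/1.325)
t = 88.691796^(1/1.325)

29.5189 min


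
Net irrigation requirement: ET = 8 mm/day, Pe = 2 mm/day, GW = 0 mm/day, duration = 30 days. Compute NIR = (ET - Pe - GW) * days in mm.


Daily deficit = ET - Pe - GW = 8 - 2 - 0 = 6 mm/day
NIR = 6 * 30 = 180 mm

180.0000 mm


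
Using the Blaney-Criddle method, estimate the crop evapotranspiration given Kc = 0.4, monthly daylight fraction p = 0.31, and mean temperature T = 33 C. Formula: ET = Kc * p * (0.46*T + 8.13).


ET = Kc * p * (0.46*T + 8.13)
ET = 0.4 * 0.31 * (0.46*33 + 8.13)
ET = 0.4 * 0.31 * 23.3100

2.8904 mm/day


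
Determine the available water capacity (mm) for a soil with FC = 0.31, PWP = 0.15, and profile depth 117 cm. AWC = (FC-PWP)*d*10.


AWC = (FC - PWP) * d * 10
AWC = (0.31 - 0.15) * 117 * 10
AWC = 0.1600 * 117 * 10

187.2000 mm


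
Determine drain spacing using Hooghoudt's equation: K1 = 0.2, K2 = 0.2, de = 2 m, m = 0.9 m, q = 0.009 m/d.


S^2 = 8*K2*de*m/q + 4*K1*m^2/q
S^2 = 8*0.2*2*0.9/0.009 + 4*0.2*0.9^2/0.009
S = sqrt(392.0000)

19.7990 m


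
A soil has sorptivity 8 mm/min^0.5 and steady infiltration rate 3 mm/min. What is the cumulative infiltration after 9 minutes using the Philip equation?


F = S*sqrt(t) + A*t
F = 8*sqrt(9) + 3*9
F = 8*3.000000 + 27

51.0000 mm


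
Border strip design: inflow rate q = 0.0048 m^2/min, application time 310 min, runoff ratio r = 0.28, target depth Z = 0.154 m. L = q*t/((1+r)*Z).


L = q*t/((1+r)*Z)
L = 0.0048*310/((1+0.28)*0.154)
L = 1.488/0.19712

7.5487 m


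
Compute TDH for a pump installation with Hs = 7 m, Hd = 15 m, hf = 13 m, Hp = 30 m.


TDH = Hs + Hd + hf + Hp = 7 + 15 + 13 + 30 = 65

65 m


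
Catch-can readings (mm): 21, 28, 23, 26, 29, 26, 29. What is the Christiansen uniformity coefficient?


mean = 26.000000 mm
MAD = 2.285714 mm
CU = (1 - 2.285714/26.000000)*100

91.2088 %


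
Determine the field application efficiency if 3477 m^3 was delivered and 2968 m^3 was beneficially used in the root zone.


Ea = V_root / V_field * 100 = 2968 / 3477 * 100 = 85.3609%

85.3609 %


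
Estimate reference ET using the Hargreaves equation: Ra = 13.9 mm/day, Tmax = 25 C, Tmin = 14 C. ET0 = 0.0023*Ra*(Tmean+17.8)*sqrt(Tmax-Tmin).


Tmean = (Tmax + Tmin)/2 = (25 + 14)/2 = 19.5
ET0 = 0.0023 * 13.9 * (19.5 + 17.8) * sqrt(25 - 14)
ET0 = 0.0023 * 13.9 * 37.3 * 3.316625

3.9550 mm/day


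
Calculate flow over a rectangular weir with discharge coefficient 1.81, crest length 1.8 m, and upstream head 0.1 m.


Q = C * L * H^(3/2) = 1.81 * 1.8 * 0.1^1.5 = 1.81 * 1.8 * 0.031623

0.1030 m^3/s


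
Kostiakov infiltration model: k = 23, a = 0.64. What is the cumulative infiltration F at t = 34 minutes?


F = k * t^a = 23 * 34^0.64
F = 23 * 9.553148

219.7224 mm


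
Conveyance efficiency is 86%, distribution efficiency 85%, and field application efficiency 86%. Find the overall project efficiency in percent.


Ec = 0.86, Eb = 0.85, Ea = 0.86
E = 0.86 * 0.85 * 0.86 * 100 = 62.8660%

62.8660 %


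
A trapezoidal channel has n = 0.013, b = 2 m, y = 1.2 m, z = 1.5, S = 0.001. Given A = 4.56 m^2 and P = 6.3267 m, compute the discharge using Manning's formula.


R = A/P = 4.56/6.3267 = 0.720755
Q = (1/0.013) * 4.56 * 0.720755^(2/3) * 0.001^0.5

8.9169 m^3/s


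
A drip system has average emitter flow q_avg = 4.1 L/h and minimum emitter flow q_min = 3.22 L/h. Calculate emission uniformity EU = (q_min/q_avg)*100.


EU = (q_min/q_avg)*100 = (3.22/4.1)*100 = 78.5366%

78.5366 %


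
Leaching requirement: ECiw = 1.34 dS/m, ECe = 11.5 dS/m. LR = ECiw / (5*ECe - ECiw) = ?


LR = ECiw / (5*ECe - ECiw)
LR = 1.34 / (5*11.5 - 1.34)
LR = 1.34 / 56.1600

0.0239


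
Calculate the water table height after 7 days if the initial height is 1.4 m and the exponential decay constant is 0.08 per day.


m = m0 * exp(-k*t)
m = 1.4 * exp(-0.08 * 7)
m = 1.4 * exp(-0.5600)

0.7997 m


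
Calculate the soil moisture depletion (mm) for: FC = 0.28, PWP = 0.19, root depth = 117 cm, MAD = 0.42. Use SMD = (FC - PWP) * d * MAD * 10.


SMD = (FC - PWP) * d * MAD * 10
SMD = (0.28 - 0.19) * 117 * 0.42 * 10
SMD = 0.0900 * 117 * 0.42 * 10

44.2260 mm


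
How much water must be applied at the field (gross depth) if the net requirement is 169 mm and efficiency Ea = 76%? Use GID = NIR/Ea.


Ea = 76% = 0.76
GID = NIR / Ea = 169 / 0.76 = 222.3684 mm

222.3684 mm


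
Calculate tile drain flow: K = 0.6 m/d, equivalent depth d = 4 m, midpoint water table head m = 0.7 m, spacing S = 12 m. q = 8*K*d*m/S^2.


q = 8*K*d*m/S^2
q = 8*0.6*4*0.7/12^2
q = 13.4400 / 144

0.0933 m/d


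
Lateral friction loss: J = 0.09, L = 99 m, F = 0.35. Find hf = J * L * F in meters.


hf = J * L * F = 0.09 * 99 * 0.35 = 3.1185 m

3.1185 m


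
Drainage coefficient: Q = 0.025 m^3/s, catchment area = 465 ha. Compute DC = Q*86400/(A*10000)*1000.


DC = Q * 86400 / (A * 10000) * 1000
DC = 0.025 * 86400 / (465 * 10000) * 1000
DC = 2160000.0000 / 4650000

0.4645 mm/day


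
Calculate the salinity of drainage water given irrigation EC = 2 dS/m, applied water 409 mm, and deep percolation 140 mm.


EC_dw = EC_iw * D_iw / D_dw
EC_dw = 2 * 409 / 140
EC_dw = 818 / 140

5.8429 dS/m


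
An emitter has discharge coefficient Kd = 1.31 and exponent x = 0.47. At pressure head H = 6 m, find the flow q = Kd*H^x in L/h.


q = Kd * H^x = 1.31 * 6^0.47 = 1.31 * 2.321299

3.0409 L/h


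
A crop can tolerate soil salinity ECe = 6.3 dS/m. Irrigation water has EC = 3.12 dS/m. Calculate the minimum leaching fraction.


LR = ECiw / (5*ECe - ECiw)
LR = 3.12 / (5*6.3 - 3.12)
LR = 3.12 / 28.3800

0.1099


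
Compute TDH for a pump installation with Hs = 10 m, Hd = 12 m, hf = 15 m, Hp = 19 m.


TDH = Hs + Hd + hf + Hp = 10 + 12 + 15 + 19 = 56

56 m


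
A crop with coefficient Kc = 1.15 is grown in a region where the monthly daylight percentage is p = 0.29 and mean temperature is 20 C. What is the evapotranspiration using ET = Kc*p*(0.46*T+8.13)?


ET = Kc * p * (0.46*T + 8.13)
ET = 1.15 * 0.29 * (0.46*20 + 8.13)
ET = 1.15 * 0.29 * 17.3300

5.7796 mm/day


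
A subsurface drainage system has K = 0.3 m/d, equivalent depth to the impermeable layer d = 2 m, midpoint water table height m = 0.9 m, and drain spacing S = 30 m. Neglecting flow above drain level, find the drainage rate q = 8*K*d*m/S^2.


q = 8*K*d*m/S^2
q = 8*0.3*2*0.9/30^2
q = 4.3200 / 900

0.0048 m/d


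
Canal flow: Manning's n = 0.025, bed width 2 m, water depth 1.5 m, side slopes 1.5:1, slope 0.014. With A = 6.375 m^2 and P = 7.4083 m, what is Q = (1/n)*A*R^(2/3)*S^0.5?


R = A/P = 6.375/7.4083 = 0.860521
Q = (1/0.025) * 6.375 * 0.860521^(2/3) * 0.014^0.5

27.2968 m^3/s


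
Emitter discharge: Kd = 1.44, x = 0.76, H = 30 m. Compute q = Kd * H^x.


q = Kd * H^x = 1.44 * 30^0.76 = 1.44 * 13.262096

19.0974 L/h


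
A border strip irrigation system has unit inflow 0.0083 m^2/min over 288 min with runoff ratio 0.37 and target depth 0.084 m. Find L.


L = q*t/((1+r)*Z)
L = 0.0083*288/((1+0.37)*0.084)
L = 2.3904/0.11508

20.7716 m


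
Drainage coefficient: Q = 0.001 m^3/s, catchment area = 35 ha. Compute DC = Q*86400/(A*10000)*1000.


DC = Q * 86400 / (A * 10000) * 1000
DC = 0.001 * 86400 / (35 * 10000) * 1000
DC = 86400.0000 / 350000

0.2469 mm/day


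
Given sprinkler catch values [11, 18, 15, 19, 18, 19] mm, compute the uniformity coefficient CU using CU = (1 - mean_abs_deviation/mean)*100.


mean = 16.666667 mm
MAD = 2.444444 mm
CU = (1 - 2.444444/16.666667)*100

85.3333 %


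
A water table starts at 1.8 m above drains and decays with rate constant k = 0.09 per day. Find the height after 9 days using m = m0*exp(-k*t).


m = m0 * exp(-k*t)
m = 1.8 * exp(-0.09 * 9)
m = 1.8 * exp(-0.8100)

0.8007 m


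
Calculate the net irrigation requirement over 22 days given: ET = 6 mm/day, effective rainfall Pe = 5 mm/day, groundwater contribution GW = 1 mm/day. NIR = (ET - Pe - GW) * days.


Daily deficit = ET - Pe - GW = 6 - 5 - 1 = 0 mm/day
NIR = 0 * 22 = 0 mm

0 mm


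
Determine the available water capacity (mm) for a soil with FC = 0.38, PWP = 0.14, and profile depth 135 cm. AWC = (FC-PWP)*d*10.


AWC = (FC - PWP) * d * 10
AWC = (0.38 - 0.14) * 135 * 10
AWC = 0.2400 * 135 * 10

324.0000 mm


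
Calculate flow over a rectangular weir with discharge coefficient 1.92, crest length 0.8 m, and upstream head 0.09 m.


Q = C * L * H^(3/2) = 1.92 * 0.8 * 0.09^1.5 = 1.92 * 0.8 * 0.027000

0.0415 m^3/s


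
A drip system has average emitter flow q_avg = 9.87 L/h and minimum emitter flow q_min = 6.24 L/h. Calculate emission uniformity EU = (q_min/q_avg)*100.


EU = (q_min/q_avg)*100 = (6.24/9.87)*100 = 63.2219%

63.2219 %


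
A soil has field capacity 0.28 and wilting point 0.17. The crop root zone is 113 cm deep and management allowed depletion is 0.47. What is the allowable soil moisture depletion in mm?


SMD = (FC - PWP) * d * MAD * 10
SMD = (0.28 - 0.17) * 113 * 0.47 * 10
SMD = 0.1100 * 113 * 0.47 * 10

58.4210 mm


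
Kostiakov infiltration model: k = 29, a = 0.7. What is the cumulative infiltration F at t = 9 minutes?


F = k * t^a = 29 * 9^0.7
F = 29 * 4.655537

135.0106 mm


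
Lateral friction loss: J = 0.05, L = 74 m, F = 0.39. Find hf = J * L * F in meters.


hf = J * L * F = 0.05 * 74 * 0.39 = 1.4430 m

1.4430 m


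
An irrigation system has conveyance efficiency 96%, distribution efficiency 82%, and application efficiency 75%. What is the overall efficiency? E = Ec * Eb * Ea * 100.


Ec = 0.96, Eb = 0.82, Ea = 0.75
E = 0.96 * 0.82 * 0.75 * 100 = 59.0400%

59.0400 %


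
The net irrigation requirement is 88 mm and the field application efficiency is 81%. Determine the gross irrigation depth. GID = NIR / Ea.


Ea = 81% = 0.81
GID = NIR / Ea = 88 / 0.81 = 108.6420 mm

108.6420 mm


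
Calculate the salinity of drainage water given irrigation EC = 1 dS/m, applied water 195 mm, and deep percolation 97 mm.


EC_dw = EC_iw * D_iw / D_dw
EC_dw = 1 * 195 / 97
EC_dw = 195 / 97

2.0103 dS/m


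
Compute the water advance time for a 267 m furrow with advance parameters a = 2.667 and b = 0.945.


t = (L/a)^(1/b)
t = (267/2.667)^(1/0.945)
t = 100.112486^(1/0.945)

130.8937 min


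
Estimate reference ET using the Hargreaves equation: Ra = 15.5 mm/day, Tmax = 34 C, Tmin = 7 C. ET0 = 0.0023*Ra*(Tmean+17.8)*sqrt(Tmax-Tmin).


Tmean = (Tmax + Tmin)/2 = (34 + 7)/2 = 20.5
ET0 = 0.0023 * 15.5 * (20.5 + 17.8) * sqrt(34 - 7)
ET0 = 0.0023 * 15.5 * 38.3 * 5.196152

7.0948 mm/day


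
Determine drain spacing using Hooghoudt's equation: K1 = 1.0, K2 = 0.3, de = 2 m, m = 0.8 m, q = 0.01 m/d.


S^2 = 8*K2*de*m/q + 4*K1*m^2/q
S^2 = 8*0.3*2*0.8/0.01 + 4*1.0*0.8^2/0.01
S = sqrt(640.0000)

25.2982 m


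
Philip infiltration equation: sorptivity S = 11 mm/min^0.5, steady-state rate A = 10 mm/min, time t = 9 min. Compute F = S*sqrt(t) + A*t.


F = S*sqrt(t) + A*t
F = 11*sqrt(9) + 10*9
F = 11*3.000000 + 90

123.0000 mm


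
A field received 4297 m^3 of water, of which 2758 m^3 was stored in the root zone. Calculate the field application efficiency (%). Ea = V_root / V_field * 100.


Ea = V_root / V_field * 100 = 2758 / 4297 * 100 = 64.1843%

64.1843 %


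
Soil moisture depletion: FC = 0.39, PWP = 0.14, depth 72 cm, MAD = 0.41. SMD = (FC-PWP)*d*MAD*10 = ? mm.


SMD = (FC - PWP) * d * MAD * 10
SMD = (0.39 - 0.14) * 72 * 0.41 * 10
SMD = 0.2500 * 72 * 0.41 * 10

73.8000 mm


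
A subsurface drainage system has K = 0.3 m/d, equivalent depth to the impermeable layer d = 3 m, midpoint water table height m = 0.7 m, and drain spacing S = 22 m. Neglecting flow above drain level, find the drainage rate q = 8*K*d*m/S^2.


q = 8*K*d*m/S^2
q = 8*0.3*3*0.7/22^2
q = 5.0400 / 484

0.0104 m/d


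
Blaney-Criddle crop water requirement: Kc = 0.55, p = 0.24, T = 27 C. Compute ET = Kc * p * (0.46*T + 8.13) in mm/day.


ET = Kc * p * (0.46*T + 8.13)
ET = 0.55 * 0.24 * (0.46*27 + 8.13)
ET = 0.55 * 0.24 * 20.5500

2.7126 mm/day


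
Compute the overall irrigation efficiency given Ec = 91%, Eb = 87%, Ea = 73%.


Ec = 0.91, Eb = 0.87, Ea = 0.73
E = 0.91 * 0.87 * 0.73 * 100 = 57.7941%

57.7941 %


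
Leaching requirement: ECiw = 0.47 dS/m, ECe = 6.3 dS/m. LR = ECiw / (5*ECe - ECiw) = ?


LR = ECiw / (5*ECe - ECiw)
LR = 0.47 / (5*6.3 - 0.47)
LR = 0.47 / 31.0300

0.0151


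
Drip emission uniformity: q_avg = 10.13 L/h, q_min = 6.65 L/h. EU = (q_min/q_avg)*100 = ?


EU = (q_min/q_avg)*100 = (6.65/10.13)*100 = 65.6466%

65.6466 %


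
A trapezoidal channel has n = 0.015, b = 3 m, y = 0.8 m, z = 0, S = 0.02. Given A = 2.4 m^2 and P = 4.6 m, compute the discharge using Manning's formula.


R = A/P = 2.4/4.6 = 0.521739
Q = (1/0.015) * 2.4 * 0.521739^(2/3) * 0.02^0.5

14.6646 m^3/s


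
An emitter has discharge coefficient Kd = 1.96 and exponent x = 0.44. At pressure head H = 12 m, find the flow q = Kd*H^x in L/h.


q = Kd * H^x = 1.96 * 12^0.44 = 1.96 * 2.984281

5.8492 L/h


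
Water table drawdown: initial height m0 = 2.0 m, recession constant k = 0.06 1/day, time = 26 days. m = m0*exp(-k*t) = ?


m = m0 * exp(-k*t)
m = 2.0 * exp(-0.06 * 26)
m = 2.0 * exp(-1.5600)

0.4203 m


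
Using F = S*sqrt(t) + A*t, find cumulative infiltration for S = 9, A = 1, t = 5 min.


F = S*sqrt(t) + A*t
F = 9*sqrt(5) + 1*5
F = 9*2.236068 + 5

25.1246 mm


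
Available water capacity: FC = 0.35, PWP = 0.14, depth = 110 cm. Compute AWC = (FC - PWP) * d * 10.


AWC = (FC - PWP) * d * 10
AWC = (0.35 - 0.14) * 110 * 10
AWC = 0.2100 * 110 * 10

231.0000 mm


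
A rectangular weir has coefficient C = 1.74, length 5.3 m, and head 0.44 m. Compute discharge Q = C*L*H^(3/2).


Q = C * L * H^(3/2) = 1.74 * 5.3 * 0.44^1.5 = 1.74 * 5.3 * 0.291863

2.6916 m^3/s


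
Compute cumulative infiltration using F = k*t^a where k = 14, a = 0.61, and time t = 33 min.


F = k * t^a = 14 * 33^0.61
F = 14 * 8.439049

118.1467 mm


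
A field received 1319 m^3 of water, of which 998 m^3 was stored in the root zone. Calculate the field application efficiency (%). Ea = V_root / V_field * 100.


Ea = V_root / V_field * 100 = 998 / 1319 * 100 = 75.6634%

75.6634 %


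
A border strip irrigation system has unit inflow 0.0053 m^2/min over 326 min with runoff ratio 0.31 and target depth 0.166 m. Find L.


L = q*t/((1+r)*Z)
L = 0.0053*326/((1+0.31)*0.166)
L = 1.7278/0.21746

7.9454 m


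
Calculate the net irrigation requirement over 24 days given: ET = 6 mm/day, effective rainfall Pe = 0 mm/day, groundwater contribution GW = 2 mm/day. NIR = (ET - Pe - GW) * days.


Daily deficit = ET - Pe - GW = 6 - 0 - 2 = 4 mm/day
NIR = 4 * 24 = 96 mm

96.0000 mm


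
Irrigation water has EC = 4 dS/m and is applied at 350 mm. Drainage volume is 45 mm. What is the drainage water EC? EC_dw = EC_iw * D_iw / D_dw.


EC_dw = EC_iw * D_iw / D_dw
EC_dw = 4 * 350 / 45
EC_dw = 1400 / 45

31.1111 dS/m


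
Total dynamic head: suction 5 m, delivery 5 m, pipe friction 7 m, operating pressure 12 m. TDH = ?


TDH = Hs + Hd + hf + Hp = 5 + 5 + 7 + 12 = 29

29 m


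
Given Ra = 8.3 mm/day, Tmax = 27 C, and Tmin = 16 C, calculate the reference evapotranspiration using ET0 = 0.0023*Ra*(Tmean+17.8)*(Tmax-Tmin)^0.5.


Tmean = (Tmax + Tmin)/2 = (27 + 16)/2 = 21.5
ET0 = 0.0023 * 8.3 * (21.5 + 17.8) * sqrt(27 - 16)
ET0 = 0.0023 * 8.3 * 39.3 * 3.316625

2.4883 mm/day


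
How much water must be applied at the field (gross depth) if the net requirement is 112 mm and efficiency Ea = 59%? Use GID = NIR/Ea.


Ea = 59% = 0.59
GID = NIR / Ea = 112 / 0.59 = 189.8305 mm

189.8305 mm


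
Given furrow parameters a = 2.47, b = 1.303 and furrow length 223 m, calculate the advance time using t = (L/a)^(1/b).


t = (L/a)^(1/b)
t = (223/2.47)^(1/1.303)
t = 90.283401^(1/1.303)

31.6847 min


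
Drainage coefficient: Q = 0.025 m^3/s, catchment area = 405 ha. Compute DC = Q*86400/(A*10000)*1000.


DC = Q * 86400 / (A * 10000) * 1000
DC = 0.025 * 86400 / (405 * 10000) * 1000
DC = 2160000.0000 / 4050000

0.5333 mm/day


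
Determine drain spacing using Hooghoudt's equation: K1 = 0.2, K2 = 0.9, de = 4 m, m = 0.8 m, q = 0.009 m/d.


S^2 = 8*K2*de*m/q + 4*K1*m^2/q
S^2 = 8*0.9*4*0.8/0.009 + 4*0.2*0.8^2/0.009
S = sqrt(2616.8889)

51.1555 m


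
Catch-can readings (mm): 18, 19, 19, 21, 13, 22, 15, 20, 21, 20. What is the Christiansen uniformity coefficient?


mean = 18.800000 mm
MAD = 2.080000 mm
CU = (1 - 2.080000/18.800000)*100

88.9362 %


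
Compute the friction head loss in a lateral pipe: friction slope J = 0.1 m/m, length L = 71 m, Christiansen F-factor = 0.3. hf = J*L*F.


hf = J * L * F = 0.1 * 71 * 0.3 = 2.1300 m

2.1300 m


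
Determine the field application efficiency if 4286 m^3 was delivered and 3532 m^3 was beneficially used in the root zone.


Ea = V_root / V_field * 100 = 3532 / 4286 * 100 = 82.4078%

82.4078 %


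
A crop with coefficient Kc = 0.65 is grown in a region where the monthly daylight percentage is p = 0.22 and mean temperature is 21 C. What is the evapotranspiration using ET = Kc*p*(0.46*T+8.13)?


ET = Kc * p * (0.46*T + 8.13)
ET = 0.65 * 0.22 * (0.46*21 + 8.13)
ET = 0.65 * 0.22 * 17.7900

2.5440 mm/day


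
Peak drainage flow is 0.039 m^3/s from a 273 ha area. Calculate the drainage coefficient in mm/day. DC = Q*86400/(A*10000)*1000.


DC = Q * 86400 / (A * 10000) * 1000
DC = 0.039 * 86400 / (273 * 10000) * 1000
DC = 3369600.0000 / 2730000

1.2343 mm/day


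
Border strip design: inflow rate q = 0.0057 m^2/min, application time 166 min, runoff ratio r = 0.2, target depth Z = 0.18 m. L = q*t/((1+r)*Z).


L = q*t/((1+r)*Z)
L = 0.0057*166/((1+0.2)*0.18)
L = 0.9462/0.216

4.3806 m


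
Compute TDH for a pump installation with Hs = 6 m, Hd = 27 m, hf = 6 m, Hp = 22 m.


TDH = Hs + Hd + hf + Hp = 6 + 27 + 6 + 22 = 61

61 m


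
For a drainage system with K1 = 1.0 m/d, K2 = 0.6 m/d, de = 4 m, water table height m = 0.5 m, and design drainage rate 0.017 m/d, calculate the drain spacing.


S^2 = 8*K2*de*m/q + 4*K1*m^2/q
S^2 = 8*0.6*4*0.5/0.017 + 4*1.0*0.5^2/0.017
S = sqrt(623.5294)

24.9706 m


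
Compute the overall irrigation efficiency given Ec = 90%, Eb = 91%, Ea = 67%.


Ec = 0.9, Eb = 0.91, Ea = 0.67
E = 0.9 * 0.91 * 0.67 * 100 = 54.8730%

54.8730 %


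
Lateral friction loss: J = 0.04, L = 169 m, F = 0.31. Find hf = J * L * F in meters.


hf = J * L * F = 0.04 * 169 * 0.31 = 2.0956 m

2.0956 m


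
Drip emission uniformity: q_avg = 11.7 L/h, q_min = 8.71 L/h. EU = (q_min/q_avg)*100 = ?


EU = (q_min/q_avg)*100 = (8.71/11.7)*100 = 74.4444%

74.4444 %


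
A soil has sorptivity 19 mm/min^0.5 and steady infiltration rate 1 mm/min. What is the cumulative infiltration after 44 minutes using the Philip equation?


F = S*sqrt(t) + A*t
F = 19*sqrt(44) + 1*44
F = 19*6.633250 + 44

170.0317 mm


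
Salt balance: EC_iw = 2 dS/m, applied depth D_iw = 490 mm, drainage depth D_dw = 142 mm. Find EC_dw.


EC_dw = EC_iw * D_iw / D_dw
EC_dw = 2 * 490 / 142
EC_dw = 980 / 142

6.9014 dS/m


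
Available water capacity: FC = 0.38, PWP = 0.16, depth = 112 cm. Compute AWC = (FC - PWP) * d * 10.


AWC = (FC - PWP) * d * 10
AWC = (0.38 - 0.16) * 112 * 10
AWC = 0.2200 * 112 * 10

246.4000 mm


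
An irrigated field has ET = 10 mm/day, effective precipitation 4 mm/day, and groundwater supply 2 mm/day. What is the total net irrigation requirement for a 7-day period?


Daily deficit = ET - Pe - GW = 10 - 4 - 2 = 4 mm/day
NIR = 4 * 7 = 28 mm

28.0000 mm


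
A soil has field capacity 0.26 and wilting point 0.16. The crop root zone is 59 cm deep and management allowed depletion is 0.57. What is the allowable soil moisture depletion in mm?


SMD = (FC - PWP) * d * MAD * 10
SMD = (0.26 - 0.16) * 59 * 0.57 * 10
SMD = 0.1000 * 59 * 0.57 * 10

33.6300 mm


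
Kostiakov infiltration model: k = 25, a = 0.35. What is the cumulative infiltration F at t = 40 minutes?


F = k * t^a = 25 * 40^0.35
F = 25 * 3.636813

90.9203 mm


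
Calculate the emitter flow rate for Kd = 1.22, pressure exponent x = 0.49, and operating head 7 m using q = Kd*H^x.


q = Kd * H^x = 1.22 * 7^0.49 = 1.22 * 2.594765

3.1656 L/h


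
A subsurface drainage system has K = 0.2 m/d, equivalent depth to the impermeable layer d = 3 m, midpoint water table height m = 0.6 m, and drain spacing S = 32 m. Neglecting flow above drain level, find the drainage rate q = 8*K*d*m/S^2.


q = 8*K*d*m/S^2
q = 8*0.2*3*0.6/32^2
q = 2.8800 / 1024

0.0028 m/d


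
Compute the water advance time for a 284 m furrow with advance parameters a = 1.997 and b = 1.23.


t = (L/a)^(1/b)
t = (284/1.997)^(1/1.23)
t = 142.213320^(1/1.23)

56.2805 min


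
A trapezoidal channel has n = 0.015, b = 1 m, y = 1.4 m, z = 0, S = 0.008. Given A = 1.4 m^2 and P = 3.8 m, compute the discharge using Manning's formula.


R = A/P = 1.4/3.8 = 0.368421
Q = (1/0.015) * 1.4 * 0.368421^(2/3) * 0.008^0.5

4.2902 m^3/s


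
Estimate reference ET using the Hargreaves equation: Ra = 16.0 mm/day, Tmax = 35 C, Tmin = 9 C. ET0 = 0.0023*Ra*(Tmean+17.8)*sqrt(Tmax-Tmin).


Tmean = (Tmax + Tmin)/2 = (35 + 9)/2 = 22.0
ET0 = 0.0023 * 16.0 * (22.0 + 17.8) * sqrt(35 - 9)
ET0 = 0.0023 * 16.0 * 39.8 * 5.099020

7.4682 mm/day


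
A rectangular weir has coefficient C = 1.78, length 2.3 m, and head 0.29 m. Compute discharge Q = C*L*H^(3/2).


Q = C * L * H^(3/2) = 1.78 * 2.3 * 0.29^1.5 = 1.78 * 2.3 * 0.156170

0.6394 m^3/s


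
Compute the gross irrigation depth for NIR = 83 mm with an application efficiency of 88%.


Ea = 88% = 0.88
GID = NIR / Ea = 83 / 0.88 = 94.3182 mm

94.3182 mm


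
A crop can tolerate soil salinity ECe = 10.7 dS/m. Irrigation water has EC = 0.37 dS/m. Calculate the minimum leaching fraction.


LR = ECiw / (5*ECe - ECiw)
LR = 0.37 / (5*10.7 - 0.37)
LR = 0.37 / 53.1300

0.0070


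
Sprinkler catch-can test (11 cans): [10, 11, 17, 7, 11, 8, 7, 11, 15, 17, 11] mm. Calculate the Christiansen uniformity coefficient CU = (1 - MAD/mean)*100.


mean = 11.363636 mm
MAD = 2.710744 mm
CU = (1 - 2.710744/11.363636)*100

76.1455 %


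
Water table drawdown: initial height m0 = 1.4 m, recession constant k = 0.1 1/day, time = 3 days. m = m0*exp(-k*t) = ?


m = m0 * exp(-k*t)
m = 1.4 * exp(-0.1 * 3)
m = 1.4 * exp(-0.3000)

1.0371 m


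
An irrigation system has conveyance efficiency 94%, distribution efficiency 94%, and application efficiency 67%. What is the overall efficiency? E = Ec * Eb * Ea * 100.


Ec = 0.94, Eb = 0.94, Ea = 0.67
E = 0.94 * 0.94 * 0.67 * 100 = 59.2012%

59.2012 %


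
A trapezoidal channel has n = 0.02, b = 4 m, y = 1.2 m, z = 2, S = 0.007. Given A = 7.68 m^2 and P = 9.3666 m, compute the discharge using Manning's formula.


R = A/P = 7.68/9.3666 = 0.819935
Q = (1/0.02) * 7.68 * 0.819935^(2/3) * 0.007^0.5

28.1449 m^3/s


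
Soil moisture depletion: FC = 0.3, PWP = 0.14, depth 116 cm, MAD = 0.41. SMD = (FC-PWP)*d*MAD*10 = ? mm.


SMD = (FC - PWP) * d * MAD * 10
SMD = (0.3 - 0.14) * 116 * 0.41 * 10
SMD = 0.1600 * 116 * 0.41 * 10

76.0960 mm


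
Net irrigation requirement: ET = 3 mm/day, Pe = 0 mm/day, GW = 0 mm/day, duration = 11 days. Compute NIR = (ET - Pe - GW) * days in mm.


Daily deficit = ET - Pe - GW = 3 - 0 - 0 = 3 mm/day
NIR = 3 * 11 = 33 mm

33.0000 mm


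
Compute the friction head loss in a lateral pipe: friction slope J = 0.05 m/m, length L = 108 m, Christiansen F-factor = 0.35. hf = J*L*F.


hf = J * L * F = 0.05 * 108 * 0.35 = 1.8900 m

1.8900 m


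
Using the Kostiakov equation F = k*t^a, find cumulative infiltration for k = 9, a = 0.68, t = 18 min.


F = k * t^a = 9 * 18^0.68
F = 9 * 7.138144

64.2433 mm


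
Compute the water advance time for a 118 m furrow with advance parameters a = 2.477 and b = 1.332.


t = (L/a)^(1/b)
t = (118/2.477)^(1/1.332)
t = 47.638272^(1/1.332)

18.1856 min


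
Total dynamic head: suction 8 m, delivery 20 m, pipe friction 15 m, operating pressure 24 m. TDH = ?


TDH = Hs + Hd + hf + Hp = 8 + 20 + 15 + 24 = 67

67 m


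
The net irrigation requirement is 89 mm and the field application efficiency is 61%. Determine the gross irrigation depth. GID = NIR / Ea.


Ea = 61% = 0.61
GID = NIR / Ea = 89 / 0.61 = 145.9016 mm

145.9016 mm


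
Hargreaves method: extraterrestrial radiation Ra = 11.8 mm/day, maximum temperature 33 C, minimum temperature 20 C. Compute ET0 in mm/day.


Tmean = (Tmax + Tmin)/2 = (33 + 20)/2 = 26.5
ET0 = 0.0023 * 11.8 * (26.5 + 17.8) * sqrt(33 - 20)
ET0 = 0.0023 * 11.8 * 44.3 * 3.605551

4.3350 mm/day


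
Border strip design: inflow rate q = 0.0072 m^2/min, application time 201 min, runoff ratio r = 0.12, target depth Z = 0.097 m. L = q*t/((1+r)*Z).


L = q*t/((1+r)*Z)
L = 0.0072*201/((1+0.12)*0.097)
L = 1.4472/0.10864

13.3211 m


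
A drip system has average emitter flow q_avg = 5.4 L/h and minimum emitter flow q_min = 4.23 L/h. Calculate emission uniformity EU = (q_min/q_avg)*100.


EU = (q_min/q_avg)*100 = (4.23/5.4)*100 = 78.3333%

78.3333 %


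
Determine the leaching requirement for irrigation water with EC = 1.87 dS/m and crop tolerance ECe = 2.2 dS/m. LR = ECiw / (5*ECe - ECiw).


LR = ECiw / (5*ECe - ECiw)
LR = 1.87 / (5*2.2 - 1.87)
LR = 1.87 / 9.1300

0.2048


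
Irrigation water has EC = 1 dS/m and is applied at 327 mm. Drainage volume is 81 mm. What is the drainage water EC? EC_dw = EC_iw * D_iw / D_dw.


EC_dw = EC_iw * D_iw / D_dw
EC_dw = 1 * 327 / 81
EC_dw = 327 / 81

4.0370 dS/m


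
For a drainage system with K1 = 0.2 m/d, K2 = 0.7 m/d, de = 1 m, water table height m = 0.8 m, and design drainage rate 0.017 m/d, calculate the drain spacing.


S^2 = 8*K2*de*m/q + 4*K1*m^2/q
S^2 = 8*0.7*1*0.8/0.017 + 4*0.2*0.8^2/0.017
S = sqrt(293.6471)

17.1361 m


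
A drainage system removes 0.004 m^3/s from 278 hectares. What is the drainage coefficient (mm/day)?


DC = Q * 86400 / (A * 10000) * 1000
DC = 0.004 * 86400 / (278 * 10000) * 1000
DC = 345600.0000 / 2780000

0.1243 mm/day


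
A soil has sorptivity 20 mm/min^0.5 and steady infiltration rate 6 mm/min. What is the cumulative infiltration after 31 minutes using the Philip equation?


F = S*sqrt(t) + A*t
F = 20*sqrt(31) + 6*31
F = 20*5.567764 + 186

297.3553 mm


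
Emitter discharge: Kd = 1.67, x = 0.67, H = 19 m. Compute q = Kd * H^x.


q = Kd * H^x = 1.67 * 19^0.67 = 1.67 * 7.190596

12.0083 L/h


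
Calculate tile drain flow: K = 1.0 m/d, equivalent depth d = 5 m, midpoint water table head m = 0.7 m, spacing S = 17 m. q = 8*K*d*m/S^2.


q = 8*K*d*m/S^2
q = 8*1.0*5*0.7/17^2
q = 28.0000 / 289

0.0969 m/d


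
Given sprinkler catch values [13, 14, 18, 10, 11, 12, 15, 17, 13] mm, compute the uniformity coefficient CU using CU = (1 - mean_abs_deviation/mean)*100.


mean = 13.666667 mm
MAD = 2.074074 mm
CU = (1 - 2.074074/13.666667)*100

84.8238 %


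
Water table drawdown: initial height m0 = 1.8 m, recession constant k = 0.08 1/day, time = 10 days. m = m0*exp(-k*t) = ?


m = m0 * exp(-k*t)
m = 1.8 * exp(-0.08 * 10)
m = 1.8 * exp(-0.8000)

0.8088 m


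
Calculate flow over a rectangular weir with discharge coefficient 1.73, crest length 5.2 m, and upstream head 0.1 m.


Q = C * L * H^(3/2) = 1.73 * 5.2 * 0.1^1.5 = 1.73 * 5.2 * 0.031623

0.2845 m^3/s


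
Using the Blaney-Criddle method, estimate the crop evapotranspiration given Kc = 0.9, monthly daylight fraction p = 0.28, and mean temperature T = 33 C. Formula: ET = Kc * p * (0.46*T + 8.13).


ET = Kc * p * (0.46*T + 8.13)
ET = 0.9 * 0.28 * (0.46*33 + 8.13)
ET = 0.9 * 0.28 * 23.3100

5.8741 mm/day


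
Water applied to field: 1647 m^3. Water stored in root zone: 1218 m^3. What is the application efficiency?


Ea = V_root / V_field * 100 = 1218 / 1647 * 100 = 73.9526%

73.9526 %


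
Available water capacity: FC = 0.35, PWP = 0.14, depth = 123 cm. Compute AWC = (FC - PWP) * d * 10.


AWC = (FC - PWP) * d * 10
AWC = (0.35 - 0.14) * 123 * 10
AWC = 0.2100 * 123 * 10

258.3000 mm


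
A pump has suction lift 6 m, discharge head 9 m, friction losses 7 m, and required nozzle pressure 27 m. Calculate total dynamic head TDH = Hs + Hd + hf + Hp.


TDH = Hs + Hd + hf + Hp = 6 + 9 + 7 + 27 = 49

49 m


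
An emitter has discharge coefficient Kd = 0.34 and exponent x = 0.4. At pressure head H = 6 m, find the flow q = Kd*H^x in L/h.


q = Kd * H^x = 0.34 * 6^0.4 = 0.34 * 2.047673

0.6962 L/h


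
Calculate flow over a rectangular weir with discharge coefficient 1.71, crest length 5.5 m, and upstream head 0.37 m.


Q = C * L * H^(3/2) = 1.71 * 5.5 * 0.37^1.5 = 1.71 * 5.5 * 0.225062

2.1167 m^3/s


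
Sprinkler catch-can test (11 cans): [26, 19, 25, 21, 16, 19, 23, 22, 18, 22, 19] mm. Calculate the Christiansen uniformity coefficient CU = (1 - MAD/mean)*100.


mean = 20.909091 mm
MAD = 2.462810 mm
CU = (1 - 2.462810/20.909091)*100

88.2213 %


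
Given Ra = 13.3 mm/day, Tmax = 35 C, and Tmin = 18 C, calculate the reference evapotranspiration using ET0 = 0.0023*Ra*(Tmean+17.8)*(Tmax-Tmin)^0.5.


Tmean = (Tmax + Tmin)/2 = (35 + 18)/2 = 26.5
ET0 = 0.0023 * 13.3 * (26.5 + 17.8) * sqrt(35 - 18)
ET0 = 0.0023 * 13.3 * 44.3 * 4.123106

5.5874 mm/day


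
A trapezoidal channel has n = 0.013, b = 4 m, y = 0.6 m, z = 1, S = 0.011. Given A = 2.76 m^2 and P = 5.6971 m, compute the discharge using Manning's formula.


R = A/P = 2.76/5.6971 = 0.484457
Q = (1/0.013) * 2.76 * 0.484457^(2/3) * 0.011^0.5

13.7351 m^3/s


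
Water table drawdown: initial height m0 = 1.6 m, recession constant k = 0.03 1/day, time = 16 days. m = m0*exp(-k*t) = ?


m = m0 * exp(-k*t)
m = 1.6 * exp(-0.03 * 16)
m = 1.6 * exp(-0.4800)

0.9901 m


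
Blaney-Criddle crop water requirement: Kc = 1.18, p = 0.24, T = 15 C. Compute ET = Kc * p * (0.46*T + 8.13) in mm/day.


ET = Kc * p * (0.46*T + 8.13)
ET = 1.18 * 0.24 * (0.46*15 + 8.13)
ET = 1.18 * 0.24 * 15.0300

4.2565 mm/day


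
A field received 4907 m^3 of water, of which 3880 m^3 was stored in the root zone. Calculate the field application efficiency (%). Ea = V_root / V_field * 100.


Ea = V_root / V_field * 100 = 3880 / 4907 * 100 = 79.0707%

79.0707 %


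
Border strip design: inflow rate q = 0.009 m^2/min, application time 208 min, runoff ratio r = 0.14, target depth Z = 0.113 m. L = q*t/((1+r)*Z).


L = q*t/((1+r)*Z)
L = 0.009*208/((1+0.14)*0.113)
L = 1.872/0.12882

14.5319 m


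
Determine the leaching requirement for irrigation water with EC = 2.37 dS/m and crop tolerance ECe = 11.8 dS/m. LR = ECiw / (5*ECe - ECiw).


LR = ECiw / (5*ECe - ECiw)
LR = 2.37 / (5*11.8 - 2.37)
LR = 2.37 / 56.6300

0.0419
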